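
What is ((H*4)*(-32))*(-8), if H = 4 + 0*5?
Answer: 4096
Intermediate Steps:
H = 4 (H = 4 + 0 = 4)
((H*4)*(-32))*(-8) = ((4*4)*(-32))*(-8) = (16*(-32))*(-8) = -512*(-8) = 4096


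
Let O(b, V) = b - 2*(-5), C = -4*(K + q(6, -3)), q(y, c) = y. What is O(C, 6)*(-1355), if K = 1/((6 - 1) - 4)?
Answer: 24390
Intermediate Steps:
K = 1 (K = 1/(5 - 4) = 1/1 = 1)
C = -28 (C = -4*(1 + 6) = -4*7 = -28)
O(b, V) = 10 + b (O(b, V) = b + 10 = 10 + b)
O(C, 6)*(-1355) = (10 - 28)*(-1355) = -18*(-1355) = 24390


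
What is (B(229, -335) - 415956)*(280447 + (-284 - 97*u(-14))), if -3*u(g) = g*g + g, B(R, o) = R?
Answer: -356753214961/3 ≈ -1.1892e+11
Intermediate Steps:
u(g) = -g/3 - g²/3 (u(g) = -(g*g + g)/3 = -(g² + g)/3 = -(g + g²)/3 = -g/3 - g²/3)
(B(229, -335) - 415956)*(280447 + (-284 - 97*u(-14))) = (229 - 415956)*(280447 + (-284 - (-97)*(-14)*(1 - 14)/3)) = -415727*(280447 + (-284 - (-97)*(-14)*(-13)/3)) = -415727*(280447 + (-284 - 97*(-182/3))) = -415727*(280447 + (-284 + 17654/3)) = -415727*(280447 + 16802/3) = -415727*858143/3 = -356753214961/3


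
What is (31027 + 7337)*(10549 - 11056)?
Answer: -19450548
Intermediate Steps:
(31027 + 7337)*(10549 - 11056) = 38364*(-507) = -19450548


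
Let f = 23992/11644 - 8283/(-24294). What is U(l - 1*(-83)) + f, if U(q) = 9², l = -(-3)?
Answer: 1966044593/23573278 ≈ 83.401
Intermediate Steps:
l = 3 (l = -3*(-1) = 3)
U(q) = 81
f = 56609075/23573278 (f = 23992*(1/11644) - 8283*(-1/24294) = 5998/2911 + 2761/8098 = 56609075/23573278 ≈ 2.4014)
U(l - 1*(-83)) + f = 81 + 56609075/23573278 = 1966044593/23573278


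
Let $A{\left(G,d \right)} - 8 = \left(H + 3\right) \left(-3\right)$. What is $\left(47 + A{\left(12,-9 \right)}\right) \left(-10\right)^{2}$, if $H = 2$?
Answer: $4000$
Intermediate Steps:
$A{\left(G,d \right)} = -7$ ($A{\left(G,d \right)} = 8 + \left(2 + 3\right) \left(-3\right) = 8 + 5 \left(-3\right) = 8 - 15 = -7$)
$\left(47 + A{\left(12,-9 \right)}\right) \left(-10\right)^{2} = \left(47 - 7\right) \left(-10\right)^{2} = 40 \cdot 100 = 4000$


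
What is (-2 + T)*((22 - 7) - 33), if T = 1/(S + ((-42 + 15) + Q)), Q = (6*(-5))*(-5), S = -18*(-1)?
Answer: 1686/47 ≈ 35.872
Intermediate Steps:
S = 18
Q = 150 (Q = -30*(-5) = 150)
T = 1/141 (T = 1/(18 + ((-42 + 15) + 150)) = 1/(18 + (-27 + 150)) = 1/(18 + 123) = 1/141 ≈ 0.0070922)
(-2 + T)*((22 - 7) - 33) = (-2 + 1/141)*((22 - 7) - 33) = -281*(15 - 33)/141 = -281/141*(-18) = 1686/47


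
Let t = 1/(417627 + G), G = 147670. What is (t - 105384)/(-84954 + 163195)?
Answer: -59573259047/44229402577 ≈ -1.3469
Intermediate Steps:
t = 1/565297 (t = 1/(417627 + 147670) = 1/565297 ≈ 1.7690e-6)
(t - 105384)/(-84954 + 163195) = (1/565297 - 105384)/(-84954 + 163195) = -59573259047/565297/78241 = -59573259047/565297*1/78241 = -59573259047/44229402577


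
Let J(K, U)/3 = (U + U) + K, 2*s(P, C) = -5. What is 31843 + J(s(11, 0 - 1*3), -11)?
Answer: 63539/2 ≈ 31770.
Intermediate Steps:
s(P, C) = -5/2 (s(P, C) = (½)*(-5) = -5/2)
J(K, U) = 3*K + 6*U (J(K, U) = 3*((U + U) + K) = 3*(2*U + K) = 3*(K + 2*U) = 3*K + 6*U)
31843 + J(s(11, 0 - 1*3), -11) = 31843 + (3*(-5/2) + 6*(-11)) = 31843 + (-15/2 - 66) = 31843 - 147/2 = 63539/2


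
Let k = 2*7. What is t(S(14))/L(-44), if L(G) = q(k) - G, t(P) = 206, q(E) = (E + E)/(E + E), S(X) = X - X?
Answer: 206/45 ≈ 4.5778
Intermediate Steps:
S(X) = 0
k = 14
q(E) = 1 (q(E) = (2*E)/((2*E)) = (2*E)*(1/(2*E)) = 1)
L(G) = 1 - G
t(S(14))/L(-44) = 206/(1 - 1*(-44)) = 206/(1 + 44) = 206/45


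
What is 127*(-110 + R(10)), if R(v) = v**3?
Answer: 113030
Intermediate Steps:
127*(-110 + R(10)) = 127*(-110 + 10**3) = 127*(-110 + 1000) = 127*890 = 113030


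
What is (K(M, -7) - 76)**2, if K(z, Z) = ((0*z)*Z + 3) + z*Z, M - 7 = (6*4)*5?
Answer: 925444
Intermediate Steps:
M = 127 (M = 7 + (6*4)*5 = 7 + 24*5 = 7 + 120 = 127)
K(z, Z) = 3 + Z*z (K(z, Z) = (0*Z + 3) + Z*z = (0 + 3) + Z*z = 3 + Z*z)
(K(M, -7) - 76)**2 = ((3 - 7*127) - 76)**2 = ((3 - 889) - 76)**2 = (-886 - 76)**2 = (-962)**2 = 925444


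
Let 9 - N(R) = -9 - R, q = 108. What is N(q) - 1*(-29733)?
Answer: 29859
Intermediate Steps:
N(R) = 18 + R (N(R) = 9 - (-9 - R) = 9 + (9 + R) = 18 + R)
N(q) - 1*(-29733) = (18 + 108) - 1*(-29733) = 126 + 29733 = 29859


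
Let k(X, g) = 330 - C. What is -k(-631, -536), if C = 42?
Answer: -288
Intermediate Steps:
k(X, g) = 288 (k(X, g) = 330 - 1*42 = 330 - 42 = 288)
-k(-631, -536) = -1*288 = -288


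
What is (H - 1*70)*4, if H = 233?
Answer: 652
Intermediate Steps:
(H - 1*70)*4 = (233 - 1*70)*4 = (233 - 70)*4 = 163*4 = 652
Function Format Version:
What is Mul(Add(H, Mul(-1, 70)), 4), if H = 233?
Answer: 652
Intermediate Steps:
Mul(Add(H, Mul(-1, 70)), 4) = Mul(Add(233, Mul(-1, 70)), 4) = Mul(Add(233, -70), 4) = Mul(163, 4) = 652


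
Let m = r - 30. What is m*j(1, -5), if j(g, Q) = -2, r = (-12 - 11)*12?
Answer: 612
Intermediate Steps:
r = -276 (r = -23*12 = -276)
m = -306 (m = -276 - 30 = -306)
m*j(1, -5) = -306*(-2) = 612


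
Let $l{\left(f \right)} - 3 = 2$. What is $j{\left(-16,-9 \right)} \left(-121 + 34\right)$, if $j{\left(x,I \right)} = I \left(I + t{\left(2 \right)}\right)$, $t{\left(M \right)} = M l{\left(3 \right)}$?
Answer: $783$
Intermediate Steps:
$l{\left(f \right)} = 5$ ($l{\left(f \right)} = 3 + 2 = 5$)
$t{\left(M \right)} = 5 M$ ($t{\left(M \right)} = M 5 = 5 M$)
$j{\left(x,I \right)} = I \left(10 + I\right)$ ($j{\left(x,I \right)} = I \left(I + 5 \cdot 2\right) = I \left(I + 10\right) = I \left(10 + I\right)$)
$j{\left(-16,-9 \right)} \left(-121 + 34\right) = - 9 \left(10 - 9\right) \left(-121 + 34\right) = \left(-9\right) 1 \left(-87\right) = \left(-9\right) \left(-87\right) = 783$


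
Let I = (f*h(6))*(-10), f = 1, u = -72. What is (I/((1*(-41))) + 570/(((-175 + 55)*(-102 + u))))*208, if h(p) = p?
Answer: 1106014/3567 ≈ 310.07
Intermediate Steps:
I = -60 (I = (1*6)*(-10) = 6*(-10) = -60)
(I/((1*(-41))) + 570/(((-175 + 55)*(-102 + u))))*208 = (-60/(1*(-41)) + 570/(((-175 + 55)*(-102 - 72))))*208 = (-60/(-41) + 570/((-120*(-174))))*208 = (-60*(-1/41) + 570/20880)*208 = (60/41 + 570*(1/20880))*208 = (60/41 + 19/696)*208 = (42539/28536)*208 = 1106014/3567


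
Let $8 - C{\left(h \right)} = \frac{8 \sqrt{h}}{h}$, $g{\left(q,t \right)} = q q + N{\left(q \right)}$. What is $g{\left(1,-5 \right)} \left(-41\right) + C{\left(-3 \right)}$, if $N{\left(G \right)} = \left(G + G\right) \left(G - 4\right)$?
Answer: $213 + \frac{8 i \sqrt{3}}{3} \approx 213.0 + 4.6188 i$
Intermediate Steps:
$N{\left(G \right)} = 2 G \left(-4 + G\right)$
$g{\left(q,t \right)} = q^{2} + 2 q \left(-4 + q\right)$ ($g{\left(q,t \right)} = q q + 2 q \left(-4 + q\right) = q^{2} + 2 q \left(-4 + q\right)$)
$C{\left(h \right)} = 8 - \frac{8}{\sqrt{h}}$ ($C{\left(h \right)} = 8 - \frac{8 \sqrt{h}}{h} = 8 - \frac{8}{\sqrt{h}}$)
$g{\left(1,-5 \right)} \left(-41\right) + C{\left(-3 \right)} = 1 \left(-8 + 3 \cdot 1\right) \left(-41\right) + \left(8 - \frac{8}{i \sqrt{3}}\right) = 1 \left(-8 + 3\right) \left(-41\right) + \left(8 - 8 \left(- \frac{i \sqrt{3}}{3}\right)\right) = 1 \left(-5\right) \left(-41\right) + \left(8 + \frac{8 i \sqrt{3}}{3}\right) = \left(-5\right) \left(-41\right) + \left(8 + \frac{8 i \sqrt{3}}{3}\right) = 205 + \left(8 + \frac{8 i \sqrt{3}}{3}\right) = 213 + \frac{8 i \sqrt{3}}{3}$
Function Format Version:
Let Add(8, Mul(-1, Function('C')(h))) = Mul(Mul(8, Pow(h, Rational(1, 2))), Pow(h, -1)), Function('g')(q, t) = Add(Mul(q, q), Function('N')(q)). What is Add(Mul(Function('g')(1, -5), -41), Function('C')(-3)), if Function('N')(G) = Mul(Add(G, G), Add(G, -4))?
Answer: Add(213, Mul(Rational(8, 3), I, Pow(3, Rational(1, 2)))) ≈ Add(213.00, Mul(4.6188, I))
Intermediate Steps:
Function('N')(G) = Mul(2, G, Add(-4, G)) (Function('N')(G) = Mul(Mul(2, G), Add(-4, G)) = Mul(2, G, Add(-4, G)))
Function('g')(q, t) = Add(Pow(q, 2), Mul(2, q, Add(-4, q))) (Function('g')(q, t) = Add(Mul(q, q), Mul(2, q, Add(-4, q))) = Add(Pow(q, 2), Mul(2, q, Add(-4, q))))
Function('C')(h) = Add(8, Mul(-8, Pow(h, Rational(-1, 2)))) (Function('C')(h) = Add(8, Mul(-1, Mul(Mul(8, Pow(h, Rational(1, 2))), Pow(h, -1)))) = Add(8, Mul(-1, Mul(8, Pow(h, Rational(-1, 2))))) = Add(8, Mul(-8, Pow(h, Rational(-1, 2)))))
Add(Mul(Function('g')(1, -5), -41), Function('C')(-3)) = Add(Mul(Mul(1, Add(-8, Mul(3, 1))), -41), Add(8, Mul(-8, Pow(-3, Rational(-1, 2))))) = Add(Mul(Mul(1, Add(-8, 3)), -41), Add(8, Mul(-8, Mul(Rational(-1, 3), I, Pow(3, Rational(1, 2)))))) = Add(Mul(Mul(1, -5), -41), Add(8, Mul(Rational(8, 3), I, Pow(3, Rational(1, 2))))) = Add(Mul(-5, -41), Add(8, Mul(Rational(8, 3), I, Pow(3, Rational(1, 2))))) = Add(205, Add(8, Mul(Rational(8, 3), I, Pow(3, Rational(1, 2))))) = Add(213, Mul(Rational(8, 3), I, Pow(3, Rational(1, 2))))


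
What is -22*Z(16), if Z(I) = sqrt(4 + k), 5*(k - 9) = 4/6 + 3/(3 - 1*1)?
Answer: -11*sqrt(12090)/15 ≈ -80.633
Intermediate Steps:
k = 283/30 (k = 9 + (4/6 + 3/(3 - 1*1))/5 = 9 + (4*(1/6) + 3/(3 - 1))/5 = 9 + (2/3 + 3/2)/5 = 9 + (1/5)*(13/6) = 9 + 13/30 = 283/30 ≈ 9.4333)
Z(I) = sqrt(12090)/30 (Z(I) = sqrt(4 + 283/30) = sqrt(403/30) = sqrt(12090)/30)
-22*Z(16) = -11*sqrt(12090)/15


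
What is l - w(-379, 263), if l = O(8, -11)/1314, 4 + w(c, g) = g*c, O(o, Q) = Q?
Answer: 130980823/1314 ≈ 99681.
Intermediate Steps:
w(c, g) = -4 + c*g (w(c, g) = -4 + g*c = -4 + c*g)
l = -11/1314 ≈ -0.0083714
l - w(-379, 263) = -11/1314 - (-4 - 379*263) = -11/1314 - (-4 - 99677) = -11/1314 - 1*(-99681) = -11/1314 + 99681 = 130980823/1314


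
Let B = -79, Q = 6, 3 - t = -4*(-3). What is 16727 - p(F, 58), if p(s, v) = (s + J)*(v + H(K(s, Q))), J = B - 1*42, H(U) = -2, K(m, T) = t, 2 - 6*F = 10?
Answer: 70733/3 ≈ 23578.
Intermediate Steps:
t = -9 (t = 3 - (-4)*(-3) = 3 - 1*12 = 3 - 12 = -9)
F = -4/3 (F = ⅓ - ⅙*10 = ⅓ - 5/3 = -4/3 ≈ -1.3333)
K(m, T) = -9
J = -121 (J = -79 - 1*42 = -79 - 42 = -121)
p(s, v) = (-121 + s)*(-2 + v) (p(s, v) = (s - 121)*(v - 2) = (-121 + s)*(-2 + v))
16727 - p(F, 58) = 16727 - (242 - 121*58 - 2*(-4/3) - 4/3*58) = 16727 - (242 - 7018 + 8/3 - 232/3) = 16727 - 1*(-20552/3) = 16727 + 20552/3 = 70733/3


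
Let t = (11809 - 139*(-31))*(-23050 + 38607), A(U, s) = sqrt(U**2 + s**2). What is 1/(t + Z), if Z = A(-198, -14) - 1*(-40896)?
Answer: 125394311/31447466462309742 - 5*sqrt(394)/31447466462309742 ≈ 3.9874e-9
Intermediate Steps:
t = 250747726 (t = (11809 + 4309)*15557 = 16118*15557 = 250747726)
Z = 40896 + 10*sqrt(394) (Z = sqrt((-198)**2 + (-14)**2) - 1*(-40896) = sqrt(39204 + 196) + 40896 = sqrt(39400) + 40896 = 10*sqrt(394) + 40896 = 40896 + 10*sqrt(394) ≈ 41095.)
1/(t + Z) = 1/(250747726 + (40896 + 10*sqrt(394))) = 1/(250788622 + 10*sqrt(394))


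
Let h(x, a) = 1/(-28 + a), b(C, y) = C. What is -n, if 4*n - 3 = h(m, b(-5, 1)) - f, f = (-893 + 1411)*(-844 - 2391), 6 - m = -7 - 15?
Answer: -13824797/33 ≈ -4.1893e+5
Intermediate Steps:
m = 28 (m = 6 - (-7 - 15) = 6 - 1*(-22) = 6 + 22 = 28)
f = -1675730 (f = 518*(-3235) = -1675730)
n = 13824797/33 (n = ¾ + (1/(-28 - 5) - 1*(-1675730))/4 = ¾ + (1/(-33) + 1675730)/4 = ¾ + (-1/33 + 1675730)/4 = ¾ + (¼)*(55299089/33) = ¾ + 55299089/132 = 13824797/33 ≈ 4.1893e+5)
-n = -1*13824797/33 = -13824797/33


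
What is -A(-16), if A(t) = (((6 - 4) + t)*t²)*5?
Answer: 17920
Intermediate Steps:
A(t) = 5*t²*(2 + t) (A(t) = ((2 + t)*t²)*5 = (t²*(2 + t))*5 = 5*t²*(2 + t))
-A(-16) = -5*(-16)²*(2 - 16) = -5*256*(-14) = -1*(-17920) = 17920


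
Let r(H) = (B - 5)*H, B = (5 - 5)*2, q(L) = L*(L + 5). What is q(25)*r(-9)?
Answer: 33750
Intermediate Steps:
q(L) = L*(5 + L)
B = 0 (B = 0*2 = 0)
r(H) = -5*H (r(H) = (0 - 5)*H = -5*H)
q(25)*r(-9) = (25*(5 + 25))*(-5*(-9)) = (25*30)*45 = 750*45 = 33750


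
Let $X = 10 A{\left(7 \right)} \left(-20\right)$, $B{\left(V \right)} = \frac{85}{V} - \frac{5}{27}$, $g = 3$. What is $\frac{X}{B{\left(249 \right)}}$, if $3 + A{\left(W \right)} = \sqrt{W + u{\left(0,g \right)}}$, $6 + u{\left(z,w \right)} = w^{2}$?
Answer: $\frac{26892}{7} - \frac{8964 \sqrt{10}}{7} \approx -207.81$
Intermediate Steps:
$u{\left(z,w \right)} = -6 + w^{2}$
$B{\left(V \right)} = - \frac{5}{27} + \frac{85}{V}$ ($B{\left(V \right)} = \frac{85}{V} - \frac{5}{27} = - \frac{5}{27} + \frac{85}{V}$)
$A{\left(W \right)} = -3 + \sqrt{3 + W}$ ($A{\left(W \right)} = -3 + \sqrt{W - \left(6 - 3^{2}\right)} = -3 + \sqrt{W + \left(-6 + 9\right)} = -3 + \sqrt{W + 3} = -3 + \sqrt{3 + W}$)
$X = 600 - 200 \sqrt{10}$ ($X = 10 \left(-3 + \sqrt{3 + 7}\right) \left(-20\right) = 10 \left(-3 + \sqrt{10}\right) \left(-20\right) = \left(-30 + 10 \sqrt{10}\right) \left(-20\right) = 600 - 200 \sqrt{10} \approx -32.456$)
$\frac{X}{B{\left(249 \right)}} = \frac{600 - 200 \sqrt{10}}{- \frac{5}{27} + \frac{85}{249}} = \frac{600 - 200 \sqrt{10}}{\frac{350}{2241}} = \left(600 - 200 \sqrt{10}\right) \frac{2241}{350} = \frac{26892}{7} - \frac{8964 \sqrt{10}}{7}$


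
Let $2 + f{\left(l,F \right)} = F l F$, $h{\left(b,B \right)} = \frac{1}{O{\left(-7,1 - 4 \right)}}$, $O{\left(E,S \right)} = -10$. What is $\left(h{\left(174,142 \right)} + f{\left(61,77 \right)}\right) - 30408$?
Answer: $\frac{3312589}{10} \approx 3.3126 \cdot 10^{5}$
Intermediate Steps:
$h{\left(b,B \right)} = - \frac{1}{10}$ ($h{\left(b,B \right)} = \frac{1}{-10} = - \frac{1}{10}$)
$f{\left(l,F \right)} = -2 + l F^{2}$ ($f{\left(l,F \right)} = -2 + F l F = -2 + l F^{2}$)
$\left(h{\left(174,142 \right)} + f{\left(61,77 \right)}\right) - 30408 = \left(- \frac{1}{10} - \left(2 - 61 \cdot 77^{2}\right)\right) - 30408 = \left(- \frac{1}{10} + \left(-2 + 61 \cdot 5929\right)\right) - 30408 = \left(- \frac{1}{10} + \left(-2 + 361669\right)\right) - 30408 = \left(- \frac{1}{10} + 361667\right) - 30408 = \frac{3616669}{10} - 30408 = \frac{3312589}{10}$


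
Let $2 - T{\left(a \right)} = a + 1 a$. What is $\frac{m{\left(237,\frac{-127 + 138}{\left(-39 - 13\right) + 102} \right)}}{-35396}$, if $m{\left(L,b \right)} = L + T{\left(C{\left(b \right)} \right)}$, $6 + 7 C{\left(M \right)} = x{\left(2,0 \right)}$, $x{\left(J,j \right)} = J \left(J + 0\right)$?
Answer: $- \frac{1677}{247772} \approx -0.0067683$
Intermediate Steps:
$x{\left(J,j \right)} = J^{2}$ ($x{\left(J,j \right)} = J J = J^{2}$)
$C{\left(M \right)} = - \frac{2}{7}$ ($C{\left(M \right)} = - \frac{6}{7} + \frac{2^{2}}{7} = - \frac{6}{7} + \frac{1}{7} \cdot 4 = - \frac{6}{7} + \frac{4}{7} = - \frac{2}{7}$)
$T{\left(a \right)} = 2 - 2 a$ ($T{\left(a \right)} = 2 - \left(a + 1 a\right) = 2 - \left(a + a\right) = 2 - 2 a$)
$m{\left(L,b \right)} = \frac{18}{7} + L$ ($m{\left(L,b \right)} = L + \left(2 - - \frac{4}{7}\right) = L + \left(2 + \frac{4}{7}\right) = L + \frac{18}{7} = \frac{18}{7} + L$)
$\frac{m{\left(237,\frac{-127 + 138}{\left(-39 - 13\right) + 102} \right)}}{-35396} = \frac{\frac{18}{7} + 237}{-35396} = \frac{1677}{7} \left(- \frac{1}{35396}\right) = - \frac{1677}{247772}$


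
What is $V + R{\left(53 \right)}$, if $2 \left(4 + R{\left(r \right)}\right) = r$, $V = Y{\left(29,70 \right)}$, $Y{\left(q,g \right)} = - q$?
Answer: $- \frac{13}{2} \approx -6.5$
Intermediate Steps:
$V = -29$ ($V = \left(-1\right) 29 = -29$)
$R{\left(r \right)} = -4 + \frac{r}{2}$
$V + R{\left(53 \right)} = -29 + \left(-4 + \frac{1}{2} \cdot 53\right) = -29 + \left(-4 + \frac{53}{2}\right) = -29 + \frac{45}{2} = - \frac{13}{2}$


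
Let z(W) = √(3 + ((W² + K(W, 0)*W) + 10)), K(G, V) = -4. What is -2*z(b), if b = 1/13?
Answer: -2*√2146/13 ≈ -7.1269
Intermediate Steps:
b = 1/13 ≈ 0.076923
z(W) = √(13 + W² - 4*W) (z(W) = √(3 + ((W² - 4*W) + 10)) = √(3 + (10 + W² - 4*W)) = √(13 + W² - 4*W))
-2*z(b) = -2*√(13 + (1/13)² - 4*1/13) = -2*√(13 + 1/169 - 4/13) = -2*√2146/13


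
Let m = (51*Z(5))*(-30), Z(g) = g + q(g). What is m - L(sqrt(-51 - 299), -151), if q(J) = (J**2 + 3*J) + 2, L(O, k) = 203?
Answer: -72113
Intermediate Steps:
q(J) = 2 + J**2 + 3*J
Z(g) = 2 + g**2 + 4*g (Z(g) = g + (2 + g**2 + 3*g) = 2 + g**2 + 4*g)
m = -71910 (m = (51*(2 + 5**2 + 4*5))*(-30) = (51*(2 + 25 + 20))*(-30) = (51*47)*(-30) = 2397*(-30) = -71910)
m - L(sqrt(-51 - 299), -151) = -71910 - 1*203 = -71910 - 203 = -72113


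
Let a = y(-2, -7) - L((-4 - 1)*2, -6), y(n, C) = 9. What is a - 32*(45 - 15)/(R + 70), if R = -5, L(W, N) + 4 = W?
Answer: 107/13 ≈ 8.2308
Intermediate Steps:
L(W, N) = -4 + W
a = 23 (a = 9 - (-4 + (-4 - 1)*2) = 9 - (-4 - 5*2) = 9 - (-4 - 10) = 9 - 1*(-14) = 9 + 14 = 23)
a - 32*(45 - 15)/(R + 70) = 23 - 32*(45 - 15)/(-5 + 70) = 23 - 960/65 = 23 - 32*6/13 = 23 - 192/13 = 107/13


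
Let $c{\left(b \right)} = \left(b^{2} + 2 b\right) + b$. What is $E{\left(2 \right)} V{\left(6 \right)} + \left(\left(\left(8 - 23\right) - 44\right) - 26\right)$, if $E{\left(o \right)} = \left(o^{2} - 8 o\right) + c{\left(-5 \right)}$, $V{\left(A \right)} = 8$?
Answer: $-101$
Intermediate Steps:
$c{\left(b \right)} = b^{2} + 3 b$
$E{\left(o \right)} = 10 + o^{2} - 8 o$ ($E{\left(o \right)} = \left(o^{2} - 8 o\right) - 5 \left(3 - 5\right) = \left(o^{2} - 8 o\right) - -10 = \left(o^{2} - 8 o\right) + 10 = 10 + o^{2} - 8 o$)
$E{\left(2 \right)} V{\left(6 \right)} + \left(\left(\left(8 - 23\right) - 44\right) - 26\right) = \left(10 + 2^{2} - 16\right) 8 + \left(\left(\left(8 - 23\right) - 44\right) - 26\right) = \left(10 + 4 - 16\right) 8 - 85 = \left(-2\right) 8 - 85 = -16 - 85 = -101$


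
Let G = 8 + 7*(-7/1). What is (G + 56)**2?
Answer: 225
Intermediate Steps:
G = -41 (G = 8 + 7*(-7*1) = 8 + 7*(-7) = 8 - 49 = -41)
(G + 56)**2 = (-41 + 56)**2 = 15**2 = 225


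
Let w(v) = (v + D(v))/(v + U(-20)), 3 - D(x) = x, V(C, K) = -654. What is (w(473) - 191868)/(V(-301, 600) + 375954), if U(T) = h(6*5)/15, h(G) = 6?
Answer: -151383847/296111700 ≈ -0.51124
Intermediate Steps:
D(x) = 3 - x
U(T) = 2/5 (U(T) = 6/15 = 6*(1/15) = 2/5)
w(v) = 3/(2/5 + v) (w(v) = (v + (3 - v))/(v + 2/5) = 3/(2/5 + v))
(w(473) - 191868)/(V(-301, 600) + 375954) = (15/(2 + 5*473) - 191868)/(-654 + 375954) = (15/(2 + 2365) - 191868)/375300 = (15/2367 - 191868)*(1/375300) = (15*(1/2367) - 191868)*(1/375300) = (5/789 - 191868)*(1/375300) = -151383847/789*1/375300 = -151383847/296111700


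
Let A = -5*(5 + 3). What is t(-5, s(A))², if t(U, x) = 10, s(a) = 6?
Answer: 100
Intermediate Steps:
A = -40 (A = -5*8 = -40)
t(-5, s(A))² = 10² = 100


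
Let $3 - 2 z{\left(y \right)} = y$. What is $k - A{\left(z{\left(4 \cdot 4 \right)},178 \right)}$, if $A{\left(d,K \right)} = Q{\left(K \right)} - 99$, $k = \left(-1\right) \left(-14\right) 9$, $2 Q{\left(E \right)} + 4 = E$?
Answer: $138$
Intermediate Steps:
$Q{\left(E \right)} = -2 + \frac{E}{2}$
$z{\left(y \right)} = \frac{3}{2} - \frac{y}{2}$
$k = 126$ ($k = 14 \cdot 9 = 126$)
$A{\left(d,K \right)} = -101 + \frac{K}{2}$ ($A{\left(d,K \right)} = \left(-2 + \frac{K}{2}\right) - 99 = -101 + \frac{K}{2}$)
$k - A{\left(z{\left(4 \cdot 4 \right)},178 \right)} = 126 - \left(-101 + \frac{1}{2} \cdot 178\right) = 126 - \left(-101 + 89\right) = 126 - -12 = 126 + 12 = 138$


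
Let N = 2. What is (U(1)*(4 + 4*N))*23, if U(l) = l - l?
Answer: 0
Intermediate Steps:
U(l) = 0
(U(1)*(4 + 4*N))*23 = (0*(4 + 4*2))*23 = (0*(4 + 8))*23 = (0*12)*23 = 0*23 = 0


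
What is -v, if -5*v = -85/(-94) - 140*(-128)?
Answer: 336913/94 ≈ 3584.2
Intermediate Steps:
v = -336913/94 (v = -(-85/(-94) - 140*(-128))/5 = -(-85*(-1/94) + 17920)/5 = -(85/94 + 17920)/5 = -1/5*1684565/94 = -336913/94 ≈ -3584.2)
-v = -1*(-336913/94) = 336913/94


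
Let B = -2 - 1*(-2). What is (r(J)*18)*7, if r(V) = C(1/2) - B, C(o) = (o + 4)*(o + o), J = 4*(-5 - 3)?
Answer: 567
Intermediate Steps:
J = -32 (J = 4*(-8) = -32)
B = 0 (B = -2 + 2 = 0)
C(o) = 2*o*(4 + o) (C(o) = (4 + o)*(2*o) = 2*o*(4 + o))
r(V) = 9/2 (r(V) = 2*(4 + 1/2)/2 - 1*0 = 2*(½)*(4 + ½) + 0 = 2*(½)*(9/2) + 0 = 9/2 + 0 = 9/2)
(r(J)*18)*7 = ((9/2)*18)*7 = 81*7 = 567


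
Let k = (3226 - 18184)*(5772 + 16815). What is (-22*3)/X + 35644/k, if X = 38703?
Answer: -3946341428/2179342359873 ≈ -0.0018108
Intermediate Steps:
k = -337856346 (k = -14958*22587 = -337856346)
(-22*3)/X + 35644/k = -22*3/38703 + 35644/(-337856346) = -66*1/38703 + 35644*(-1/337856346) = -22/12901 - 17822/168928173 = -3946341428/2179342359873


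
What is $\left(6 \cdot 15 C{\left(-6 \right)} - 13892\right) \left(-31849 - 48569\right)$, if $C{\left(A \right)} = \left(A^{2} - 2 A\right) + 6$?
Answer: $726335376$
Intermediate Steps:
$C{\left(A \right)} = 6 + A^{2} - 2 A$
$\left(6 \cdot 15 C{\left(-6 \right)} - 13892\right) \left(-31849 - 48569\right) = \left(6 \cdot 15 \left(6 + \left(-6\right)^{2} - -12\right) - 13892\right) \left(-31849 - 48569\right) = \left(90 \left(6 + 36 + 12\right) - 13892\right) \left(-80418\right) = \left(90 \cdot 54 - 13892\right) \left(-80418\right) = \left(4860 - 13892\right) \left(-80418\right) = \left(-9032\right) \left(-80418\right) = 726335376$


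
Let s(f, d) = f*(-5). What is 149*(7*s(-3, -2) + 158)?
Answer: 39187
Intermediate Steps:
s(f, d) = -5*f
149*(7*s(-3, -2) + 158) = 149*(7*(-5*(-3)) + 158) = 149*(7*15 + 158) = 149*(105 + 158) = 149*263 = 39187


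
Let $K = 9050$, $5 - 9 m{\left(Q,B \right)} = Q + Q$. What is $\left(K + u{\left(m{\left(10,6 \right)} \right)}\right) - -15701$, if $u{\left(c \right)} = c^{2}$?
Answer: $\frac{222784}{9} \approx 24754.0$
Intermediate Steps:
$m{\left(Q,B \right)} = \frac{5}{9} - \frac{2 Q}{9}$ ($m{\left(Q,B \right)} = \frac{5}{9} - \frac{Q + Q}{9} = \frac{5}{9} - \frac{2 Q}{9}$)
$\left(K + u{\left(m{\left(10,6 \right)} \right)}\right) - -15701 = \left(9050 + \left(\frac{5}{9} - \frac{20}{9}\right)^{2}\right) - -15701 = \left(9050 + \left(\frac{5}{9} - \frac{20}{9}\right)^{2}\right) + 15701 = \left(9050 + \left(- \frac{5}{3}\right)^{2}\right) + 15701 = \left(9050 + \frac{25}{9}\right) + 15701 = \frac{81475}{9} + 15701 = \frac{222784}{9}$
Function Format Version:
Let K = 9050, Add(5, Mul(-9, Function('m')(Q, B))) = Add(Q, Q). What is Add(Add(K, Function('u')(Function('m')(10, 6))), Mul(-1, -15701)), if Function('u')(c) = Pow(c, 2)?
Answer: Rational(222784, 9) ≈ 24754.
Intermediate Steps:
Function('m')(Q, B) = Add(Rational(5, 9), Mul(Rational(-2, 9), Q)) (Function('m')(Q, B) = Add(Rational(5, 9), Mul(Rational(-1, 9), Add(Q, Q))) = Add(Rational(5, 9), Mul(Rational(-1, 9), Mul(2, Q))) = Add(Rational(5, 9), Mul(Rational(-2, 9), Q)))
Add(Add(K, Function('u')(Function('m')(10, 6))), Mul(-1, -15701)) = Add(Add(9050, Pow(Add(Rational(5, 9), Mul(Rational(-2, 9), 10)), 2)), Mul(-1, -15701)) = Add(Add(9050, Pow(Add(Rational(5, 9), Rational(-20, 9)), 2)), 15701) = Add(Add(9050, Pow(Rational(-5, 3), 2)), 15701) = Add(Add(9050, Rational(25, 9)), 15701) = Add(Rational(81475, 9), 15701) = Rational(222784, 9)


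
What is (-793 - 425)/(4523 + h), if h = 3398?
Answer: -1218/7921 ≈ -0.15377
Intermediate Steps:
(-793 - 425)/(4523 + h) = (-793 - 425)/(4523 + 3398) = -1218/7921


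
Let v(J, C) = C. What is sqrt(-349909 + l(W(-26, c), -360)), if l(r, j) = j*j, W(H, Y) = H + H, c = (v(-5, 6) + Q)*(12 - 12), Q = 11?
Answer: I*sqrt(220309) ≈ 469.37*I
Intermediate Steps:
c = 0 (c = (6 + 11)*(12 - 12) = 17*0 = 0)
W(H, Y) = 2*H
l(r, j) = j**2
sqrt(-349909 + l(W(-26, c), -360)) = sqrt(-349909 + (-360)**2) = sqrt(-349909 + 129600) = sqrt(-220309) = I*sqrt(220309)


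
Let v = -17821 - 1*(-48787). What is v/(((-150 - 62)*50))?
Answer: -15483/5300 ≈ -2.9213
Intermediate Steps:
v = 30966 (v = -17821 + 48787 = 30966)
v/(((-150 - 62)*50)) = 30966/(((-150 - 62)*50)) = 30966/((-212*50)) = 30966/(-10600) = 30966*(-1/10600) = -15483/5300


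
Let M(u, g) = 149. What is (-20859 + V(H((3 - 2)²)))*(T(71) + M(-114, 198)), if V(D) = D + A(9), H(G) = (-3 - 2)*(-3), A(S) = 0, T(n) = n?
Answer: -4585680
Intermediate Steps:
H(G) = 15 (H(G) = -5*(-3) = 15)
V(D) = D (V(D) = D + 0 = D)
(-20859 + V(H((3 - 2)²)))*(T(71) + M(-114, 198)) = (-20859 + 15)*(71 + 149) = -20844*220 = -4585680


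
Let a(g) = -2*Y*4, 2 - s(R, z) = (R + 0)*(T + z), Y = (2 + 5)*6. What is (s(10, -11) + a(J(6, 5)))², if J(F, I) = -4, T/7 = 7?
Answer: 509796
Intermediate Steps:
T = 49 (T = 7*7 = 49)
Y = 42 (Y = 7*6 = 42)
s(R, z) = 2 - R*(49 + z) (s(R, z) = 2 - (R + 0)*(49 + z) = 2 - R*(49 + z))
a(g) = -336 (a(g) = -2*42*4 = -84*4 = -336)
(s(10, -11) + a(J(6, 5)))² = ((2 - 49*10 - 1*10*(-11)) - 336)² = ((2 - 490 + 110) - 336)² = (-378 - 336)² = (-714)² = 509796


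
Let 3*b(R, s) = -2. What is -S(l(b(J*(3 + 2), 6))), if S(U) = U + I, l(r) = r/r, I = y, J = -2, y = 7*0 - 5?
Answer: 4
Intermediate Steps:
y = -5 (y = 0 - 5 = -5)
I = -5
b(R, s) = -2/3 (b(R, s) = (1/3)*(-2) = -2/3)
l(r) = 1
S(U) = -5 + U (S(U) = U - 5 = -5 + U)
-S(l(b(J*(3 + 2), 6))) = -(-5 + 1) = -1*(-4) = 4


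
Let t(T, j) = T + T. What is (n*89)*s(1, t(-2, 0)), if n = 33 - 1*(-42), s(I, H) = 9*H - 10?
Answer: -307050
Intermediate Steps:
t(T, j) = 2*T
s(I, H) = -10 + 9*H
n = 75 (n = 33 + 42 = 75)
(n*89)*s(1, t(-2, 0)) = (75*89)*(-10 + 9*(2*(-2))) = 6675*(-10 + 9*(-4)) = 6675*(-10 - 36) = 6675*(-46) = -307050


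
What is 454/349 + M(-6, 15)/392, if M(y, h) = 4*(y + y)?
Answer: 20152/17101 ≈ 1.1784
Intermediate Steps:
M(y, h) = 8*y (M(y, h) = 4*(2*y) = 8*y)
454/349 + M(-6, 15)/392 = 454/349 + (8*(-6))/392 = 454*(1/349) - 48*1/392 = 454/349 - 6/49 = 20152/17101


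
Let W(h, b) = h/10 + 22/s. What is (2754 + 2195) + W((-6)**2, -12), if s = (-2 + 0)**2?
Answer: 49581/10 ≈ 4958.1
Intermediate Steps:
s = 4 (s = (-2)**2 = 4)
W(h, b) = 11/2 + h/10 (W(h, b) = h/10 + 22/4 = h*(1/10) + 22*(1/4) = h/10 + 11/2 = 11/2 + h/10)
(2754 + 2195) + W((-6)**2, -12) = (2754 + 2195) + (11/2 + (1/10)*(-6)**2) = 4949 + (11/2 + (1/10)*36) = 4949 + (11/2 + 18/5) = 4949 + 91/10 = 49581/10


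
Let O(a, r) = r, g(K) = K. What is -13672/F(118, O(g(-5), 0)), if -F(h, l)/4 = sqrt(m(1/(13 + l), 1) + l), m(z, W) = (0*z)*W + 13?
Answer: 3418*sqrt(13)/13 ≈ 947.98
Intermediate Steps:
m(z, W) = 13 (m(z, W) = 0*W + 13 = 0 + 13 = 13)
F(h, l) = -4*sqrt(13 + l)
-13672/F(118, O(g(-5), 0)) = -13672*(-1/(4*sqrt(13 + 0))) = -13672*(-sqrt(13)/52) = -(-3418)*sqrt(13)/13 = 3418*sqrt(13)/13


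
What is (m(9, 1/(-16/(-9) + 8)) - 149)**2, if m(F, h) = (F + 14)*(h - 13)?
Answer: 1537973089/7744 ≈ 1.9860e+5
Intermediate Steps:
m(F, h) = (-13 + h)*(14 + F) (m(F, h) = (14 + F)*(-13 + h) = (-13 + h)*(14 + F))
(m(9, 1/(-16/(-9) + 8)) - 149)**2 = ((-182 - 13*9 + 14/(-16/(-9) + 8) + 9/(-16/(-9) + 8)) - 149)**2 = ((-182 - 117 + 14/(-16*(-1/9) + 8) + 9/(-16*(-1/9) + 8)) - 149)**2 = ((-182 - 117 + 14/(16/9 + 8) + 9/(16/9 + 8)) - 149)**2 = ((-182 - 117 + 14/(88/9) + 9/(88/9)) - 149)**2 = ((-182 - 117 + 14*(9/88) + 9*(9/88)) - 149)**2 = ((-182 - 117 + 63/44 + 81/88) - 149)**2 = (-26105/88 - 149)**2 = (-39217/88)**2 = 1537973089/7744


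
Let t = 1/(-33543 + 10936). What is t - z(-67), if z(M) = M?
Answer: 1514668/22607 ≈ 67.000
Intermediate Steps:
t = -1/22607 (t = 1/(-22607) = -1/22607 ≈ -4.4234e-5)
t - z(-67) = -1/22607 - 1*(-67) = -1/22607 + 67 = 1514668/22607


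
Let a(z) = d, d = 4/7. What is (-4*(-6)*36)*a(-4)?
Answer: 3456/7 ≈ 493.71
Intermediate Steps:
d = 4/7 (d = 4*(⅐) = 4/7 ≈ 0.57143)
a(z) = 4/7
(-4*(-6)*36)*a(-4) = (-4*(-6)*36)*(4/7) = (24*36)*(4/7) = 864*(4/7) = 3456/7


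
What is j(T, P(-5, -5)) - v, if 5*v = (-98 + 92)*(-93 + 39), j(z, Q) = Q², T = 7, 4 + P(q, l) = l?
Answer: 81/5 ≈ 16.200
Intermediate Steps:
P(q, l) = -4 + l
v = 324/5 (v = ((-98 + 92)*(-93 + 39))/5 = (-6*(-54))/5 = (⅕)*324 = 324/5 ≈ 64.800)
j(T, P(-5, -5)) - v = (-4 - 5)² - 1*324/5 = (-9)² - 324/5 = 81 - 324/5 = 81/5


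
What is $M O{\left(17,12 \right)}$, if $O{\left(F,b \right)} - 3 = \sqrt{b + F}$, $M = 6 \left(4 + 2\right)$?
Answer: $108 + 36 \sqrt{29} \approx 301.87$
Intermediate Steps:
$M = 36$ ($M = 6 \cdot 6 = 36$)
$O{\left(F,b \right)} = 3 + \sqrt{F + b}$ ($O{\left(F,b \right)} = 3 + \sqrt{b + F} = 3 + \sqrt{F + b}$)
$M O{\left(17,12 \right)} = 36 \left(3 + \sqrt{17 + 12}\right) = 36 \left(3 + \sqrt{29}\right) = 108 + 36 \sqrt{29}$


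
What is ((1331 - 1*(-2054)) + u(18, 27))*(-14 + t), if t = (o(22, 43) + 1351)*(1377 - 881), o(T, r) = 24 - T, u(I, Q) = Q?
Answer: 2289704488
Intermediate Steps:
t = 671088 (t = ((24 - 1*22) + 1351)*(1377 - 881) = ((24 - 22) + 1351)*496 = (2 + 1351)*496 = 1353*496 = 671088)
((1331 - 1*(-2054)) + u(18, 27))*(-14 + t) = ((1331 - 1*(-2054)) + 27)*(-14 + 671088) = ((1331 + 2054) + 27)*671074 = (3385 + 27)*671074 = 3412*671074 = 2289704488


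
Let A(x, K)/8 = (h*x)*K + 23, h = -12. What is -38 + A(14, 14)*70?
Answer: -1304278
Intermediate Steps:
A(x, K) = 184 - 96*K*x (A(x, K) = 8*((-12*x)*K + 23) = 8*(-12*K*x + 23) = 8*(23 - 12*K*x) = 184 - 96*K*x)
-38 + A(14, 14)*70 = -38 + (184 - 96*14*14)*70 = -38 + (184 - 18816)*70 = -38 - 18632*70 = -38 - 1304240 = -1304278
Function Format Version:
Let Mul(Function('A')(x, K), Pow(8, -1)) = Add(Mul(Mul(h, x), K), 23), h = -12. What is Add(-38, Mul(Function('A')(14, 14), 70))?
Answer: -1304278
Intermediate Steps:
Function('A')(x, K) = Add(184, Mul(-96, K, x)) (Function('A')(x, K) = Mul(8, Add(Mul(Mul(-12, x), K), 23)) = Mul(8, Add(Mul(-12, K, x), 23)) = Mul(8, Add(23, Mul(-12, K, x))) = Add(184, Mul(-96, K, x)))
Add(-38, Mul(Function('A')(14, 14), 70)) = Add(-38, Mul(Add(184, Mul(-96, 14, 14)), 70)) = Add(-38, Mul(Add(184, -18816), 70)) = Add(-38, Mul(-18632, 70)) = Add(-38, -1304240) = -1304278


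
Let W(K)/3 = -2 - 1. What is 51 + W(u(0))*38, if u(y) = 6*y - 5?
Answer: -291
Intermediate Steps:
u(y) = -5 + 6*y
W(K) = -9 (W(K) = 3*(-2 - 1) = 3*(-3) = -9)
51 + W(u(0))*38 = 51 - 9*38 = 51 - 342 = -291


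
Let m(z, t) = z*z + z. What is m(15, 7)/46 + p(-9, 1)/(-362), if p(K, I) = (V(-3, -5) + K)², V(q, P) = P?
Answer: 19466/4163 ≈ 4.6760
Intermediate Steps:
p(K, I) = (-5 + K)²
m(z, t) = z + z² (m(z, t) = z² + z = z + z²)
m(15, 7)/46 + p(-9, 1)/(-362) = (15*(1 + 15))/46 + (-5 - 9)²/(-362) = (15*16)*(1/46) + (-14)²*(-1/362) = 240*(1/46) + 196*(-1/362) = 120/23 - 98/181 = 19466/4163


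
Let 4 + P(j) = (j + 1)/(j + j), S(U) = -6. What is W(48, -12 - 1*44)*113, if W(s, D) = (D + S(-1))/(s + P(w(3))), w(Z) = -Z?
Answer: -21018/133 ≈ -158.03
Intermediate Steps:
P(j) = -4 + (1 + j)/(2*j) (P(j) = -4 + (j + 1)/(j + j) = -4 + (1 + j)/((2*j)) = -4 + (1 + j)*(1/(2*j)) = -4 + (1 + j)/(2*j))
W(s, D) = (-6 + D)/(-11/3 + s) (W(s, D) = (D - 6)/(s + (1 - (-7)*3)/(2*((-1*3)))) = (-6 + D)/(s + (½)*(1 - 7*(-3))/(-3)) = (-6 + D)/(s + (½)*(-⅓)*(1 + 21)) = (-6 + D)/(s + (½)*(-⅓)*22) = (-6 + D)/(s - 11/3) = (-6 + D)/(-11/3 + s))
W(48, -12 - 1*44)*113 = (3*(-6 + (-12 - 1*44))/(-11 + 3*48))*113 = (3*(-6 + (-12 - 44))/(-11 + 144))*113 = (3*(-6 - 56)/133)*113 = (3*(1/133)*(-62))*113 = -186/133*113 = -21018/133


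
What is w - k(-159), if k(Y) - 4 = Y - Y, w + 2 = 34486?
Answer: 34480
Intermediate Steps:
w = 34484 (w = -2 + 34486 = 34484)
k(Y) = 4 (k(Y) = 4 + (Y - Y) = 4 + 0 = 4)
w - k(-159) = 34484 - 1*4 = 34484 - 4 = 34480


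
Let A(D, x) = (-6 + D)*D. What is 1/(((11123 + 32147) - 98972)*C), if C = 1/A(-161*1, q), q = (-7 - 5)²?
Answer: -26887/55702 ≈ -0.48269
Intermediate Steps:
q = 144 (q = (-12)² = 144)
A(D, x) = D*(-6 + D)
C = 1/26887 (C = 1/((-161*1)*(-6 - 161*1)) = 1/(-161*(-6 - 161)) = 1/(-161*(-167)) = 1/26887 ≈ 3.7193e-5)
1/(((11123 + 32147) - 98972)*C) = 1/(((11123 + 32147) - 98972)*(1/26887)) = 26887/(43270 - 98972) = 26887/(-55702) = -1/55702*26887 = -26887/55702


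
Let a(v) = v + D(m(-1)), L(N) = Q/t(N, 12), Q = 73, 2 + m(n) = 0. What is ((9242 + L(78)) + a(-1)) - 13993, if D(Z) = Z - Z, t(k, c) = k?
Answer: -370583/78 ≈ -4751.1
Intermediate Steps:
m(n) = -2 (m(n) = -2 + 0 = -2)
D(Z) = 0
L(N) = 73/N
a(v) = v (a(v) = v + 0 = v)
((9242 + L(78)) + a(-1)) - 13993 = ((9242 + 73/78) - 1) - 13993 = (720949/78 - 1) - 13993 = 720871/78 - 13993 = -370583/78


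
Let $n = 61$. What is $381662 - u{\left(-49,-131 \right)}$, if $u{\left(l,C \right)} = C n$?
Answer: $389653$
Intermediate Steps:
$u{\left(l,C \right)} = 61 C$ ($u{\left(l,C \right)} = C 61 = 61 C$)
$381662 - u{\left(-49,-131 \right)} = 381662 - 61 \left(-131\right) = 381662 - -7991 = 381662 + 7991 = 389653$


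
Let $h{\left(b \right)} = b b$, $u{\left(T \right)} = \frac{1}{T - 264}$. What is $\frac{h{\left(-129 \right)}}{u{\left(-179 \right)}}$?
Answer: $-7371963$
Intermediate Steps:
$u{\left(T \right)} = \frac{1}{-264 + T}$
$h{\left(b \right)} = b^{2}$
$\frac{h{\left(-129 \right)}}{u{\left(-179 \right)}} = \frac{\left(-129\right)^{2}}{\frac{1}{-264 - 179}} = \frac{16641}{\frac{1}{-443}} = \frac{16641}{- \frac{1}{443}} = 16641 \left(-443\right) = -7371963$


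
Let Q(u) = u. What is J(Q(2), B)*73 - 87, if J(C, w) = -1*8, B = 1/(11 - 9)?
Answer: -671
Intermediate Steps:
B = ½ (B = 1/2 = ½ ≈ 0.50000)
J(C, w) = -8
J(Q(2), B)*73 - 87 = -8*73 - 87 = -584 - 87 = -671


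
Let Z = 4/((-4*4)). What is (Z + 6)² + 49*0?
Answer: 529/16 ≈ 33.063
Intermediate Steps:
Z = -¼ (Z = 4/(-16) = 4*(-1/16) = -¼ ≈ -0.25000)
(Z + 6)² + 49*0 = (-¼ + 6)² + 49*0 = (23/4)² + 0 = 529/16 + 0 = 529/16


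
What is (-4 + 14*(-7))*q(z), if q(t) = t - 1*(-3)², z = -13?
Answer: 2244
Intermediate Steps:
q(t) = -9 + t (q(t) = t - 1*9 = t - 9 = -9 + t)
(-4 + 14*(-7))*q(z) = (-4 + 14*(-7))*(-9 - 13) = (-4 - 98)*(-22) = -102*(-22) = 2244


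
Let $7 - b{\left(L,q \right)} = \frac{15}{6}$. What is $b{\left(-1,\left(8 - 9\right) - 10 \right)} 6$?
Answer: $27$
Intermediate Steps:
$b{\left(L,q \right)} = \frac{9}{2}$ ($b{\left(L,q \right)} = 7 - \frac{15}{6} = 7 - 15 \cdot \frac{1}{6} = 7 - \frac{5}{2} = \frac{9}{2}$)
$b{\left(-1,\left(8 - 9\right) - 10 \right)} 6 = \frac{9}{2} \cdot 6 = 27$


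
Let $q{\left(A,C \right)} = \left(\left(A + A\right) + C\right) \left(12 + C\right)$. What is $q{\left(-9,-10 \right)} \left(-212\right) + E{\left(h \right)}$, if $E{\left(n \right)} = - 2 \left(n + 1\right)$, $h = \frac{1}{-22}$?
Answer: $\frac{130571}{11} \approx 11870.0$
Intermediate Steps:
$q{\left(A,C \right)} = \left(12 + C\right) \left(C + 2 A\right)$ ($q{\left(A,C \right)} = \left(2 A + C\right) \left(12 + C\right) = \left(C + 2 A\right) \left(12 + C\right) = \left(12 + C\right) \left(C + 2 A\right)$)
$h = - \frac{1}{22} \approx -0.045455$
$E{\left(n \right)} = -2 - 2 n$ ($E{\left(n \right)} = - 2 \left(1 + n\right) = -2 - 2 n$)
$q{\left(-9,-10 \right)} \left(-212\right) + E{\left(h \right)} = \left(\left(-10\right)^{2} + 12 \left(-10\right) + 24 \left(-9\right) + 2 \left(-9\right) \left(-10\right)\right) \left(-212\right) - \frac{21}{11} = \left(100 - 120 - 216 + 180\right) \left(-212\right) + \left(-2 + \frac{1}{11}\right) = \left(-56\right) \left(-212\right) - \frac{21}{11} = 11872 - \frac{21}{11} = \frac{130571}{11}$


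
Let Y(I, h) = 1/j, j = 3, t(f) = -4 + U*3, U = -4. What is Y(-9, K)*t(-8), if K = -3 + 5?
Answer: -16/3 ≈ -5.3333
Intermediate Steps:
t(f) = -16 (t(f) = -4 - 4*3 = -4 - 12 = -16)
K = 2
Y(I, h) = 1/3
Y(-9, K)*t(-8) = (1/3)*(-16) = -16/3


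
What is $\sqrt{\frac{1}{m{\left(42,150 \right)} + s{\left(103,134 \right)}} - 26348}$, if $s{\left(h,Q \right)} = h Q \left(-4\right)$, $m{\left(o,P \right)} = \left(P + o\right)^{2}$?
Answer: $\frac{i \sqrt{2216540891818}}{9172} \approx 162.32 i$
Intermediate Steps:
$s{\left(h,Q \right)} = - 4 Q h$ ($s{\left(h,Q \right)} = Q h \left(-4\right) = - 4 Q h$)
$\sqrt{\frac{1}{m{\left(42,150 \right)} + s{\left(103,134 \right)}} - 26348} = \sqrt{\frac{1}{\left(150 + 42\right)^{2} - 536 \cdot 103} - 26348} = \sqrt{\frac{1}{192^{2} - 55208} - 26348} = \sqrt{\frac{1}{36864 - 55208} - 26348} = \sqrt{\frac{1}{-18344} - 26348} = \sqrt{- \frac{1}{18344} - 26348} = \sqrt{- \frac{483327713}{18344}} = \frac{i \sqrt{2216540891818}}{9172}$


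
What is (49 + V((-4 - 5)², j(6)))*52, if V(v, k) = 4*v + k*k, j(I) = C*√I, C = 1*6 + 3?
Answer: 44668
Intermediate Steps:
C = 9 (C = 6 + 3 = 9)
j(I) = 9*√I
V(v, k) = k² + 4*v (V(v, k) = 4*v + k² = k² + 4*v)
(49 + V((-4 - 5)², j(6)))*52 = (49 + ((9*√6)² + 4*(-4 - 5)²))*52 = (49 + (486 + 4*(-9)²))*52 = (49 + (486 + 4*81))*52 = (49 + (486 + 324))*52 = (49 + 810)*52 = 859*52 = 44668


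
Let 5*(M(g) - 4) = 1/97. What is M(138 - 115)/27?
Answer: 647/4365 ≈ 0.14822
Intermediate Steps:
M(g) = 1941/485 (M(g) = 4 + (1/5)/97 = 4 + (1/5)*(1/97) = 4 + 1/485 = 1941/485)
M(138 - 115)/27 = (1941/485)/27 = (1941/485)*(1/27) = 647/4365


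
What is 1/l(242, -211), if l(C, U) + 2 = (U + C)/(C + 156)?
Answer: -398/765 ≈ -0.52026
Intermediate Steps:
l(C, U) = -2 + (C + U)/(156 + C) (l(C, U) = -2 + (U + C)/(C + 156) = -2 + (C + U)/(156 + C))
1/l(242, -211) = 1/((-312 - 211 - 1*242)/(156 + 242)) = 1/((-312 - 211 - 242)/398) = 1/((1/398)*(-765)) = 1/(-765/398) = -398/765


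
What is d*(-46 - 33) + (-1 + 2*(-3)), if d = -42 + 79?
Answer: -2930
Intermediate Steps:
d = 37
d*(-46 - 33) + (-1 + 2*(-3)) = 37*(-46 - 33) + (-1 + 2*(-3)) = 37*(-79) + (-1 - 6) = -2923 - 7 = -2930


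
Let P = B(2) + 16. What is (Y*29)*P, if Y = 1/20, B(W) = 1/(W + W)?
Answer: 377/16 ≈ 23.563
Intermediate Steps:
B(W) = 1/(2*W)
Y = 1/20 ≈ 0.050000
P = 65/4 (P = (½)/2 + 16 = (½)*(½) + 16 = ¼ + 16 = 65/4 ≈ 16.250)
(Y*29)*P = ((1/20)*29)*(65/4) = (29/20)*(65/4) = 377/16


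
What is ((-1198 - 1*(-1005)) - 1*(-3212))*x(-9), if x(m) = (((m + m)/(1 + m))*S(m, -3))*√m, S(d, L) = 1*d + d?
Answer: -733617*I/2 ≈ -3.6681e+5*I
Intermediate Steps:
S(d, L) = 2*d (S(d, L) = d + d = 2*d)
x(m) = 4*m^(5/2)/(1 + m) (x(m) = (((m + m)/(1 + m))*(2*m))*√m = (((2*m)/(1 + m))*(2*m))*√m = ((2*m/(1 + m))*(2*m))*√m = (4*m²/(1 + m))*√m = 4*m^(5/2)/(1 + m))
((-1198 - 1*(-1005)) - 1*(-3212))*x(-9) = ((-1198 - 1*(-1005)) - 1*(-3212))*(4*(-9)^(5/2)/(1 - 9)) = ((-1198 + 1005) + 3212)*(4*(243*I)/(-8)) = (-193 + 3212)*(4*(243*I)*(-⅛)) = 3019*(-243*I/2) = -733617*I/2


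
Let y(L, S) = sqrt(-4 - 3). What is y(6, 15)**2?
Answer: -7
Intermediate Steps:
y(L, S) = I*sqrt(7) (y(L, S) = sqrt(-7) = I*sqrt(7))
y(6, 15)**2 = (I*sqrt(7))**2 = -7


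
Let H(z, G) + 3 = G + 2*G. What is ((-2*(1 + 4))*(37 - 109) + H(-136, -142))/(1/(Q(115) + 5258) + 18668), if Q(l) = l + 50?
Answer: 1578093/101236565 ≈ 0.015588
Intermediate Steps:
Q(l) = 50 + l
H(z, G) = -3 + 3*G (H(z, G) = -3 + (G + 2*G) = -3 + 3*G)
((-2*(1 + 4))*(37 - 109) + H(-136, -142))/(1/(Q(115) + 5258) + 18668) = ((-2*(1 + 4))*(37 - 109) + (-3 + 3*(-142)))/(1/((50 + 115) + 5258) + 18668) = (-2*5*(-72) + (-3 - 426))/(1/(165 + 5258) + 18668) = (-10*(-72) - 429)/(1/5423 + 18668) = (720 - 429)/(1/5423 + 18668) = 291/(101236565/5423) = 291*(5423/101236565) = 1578093/101236565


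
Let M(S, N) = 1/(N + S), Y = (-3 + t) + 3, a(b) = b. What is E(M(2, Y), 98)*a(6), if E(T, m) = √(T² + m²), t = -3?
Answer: 6*√9605 ≈ 588.03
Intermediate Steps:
Y = -3 (Y = (-3 - 3) + 3 = -6 + 3 = -3)
E(M(2, Y), 98)*a(6) = √((1/(-3 + 2))² + 98²)*6 = √((1/(-1))² + 9604)*6 = √((-1)² + 9604)*6 = √(1 + 9604)*6 = √9605*6 = 6*√9605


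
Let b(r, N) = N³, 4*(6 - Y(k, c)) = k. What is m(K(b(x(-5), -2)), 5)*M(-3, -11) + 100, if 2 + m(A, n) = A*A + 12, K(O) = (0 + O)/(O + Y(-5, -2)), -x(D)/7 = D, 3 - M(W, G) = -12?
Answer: 5870/3 ≈ 1956.7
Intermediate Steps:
Y(k, c) = 6 - k/4
M(W, G) = 15 (M(W, G) = 3 - 1*(-12) = 3 + 12 = 15)
x(D) = -7*D
K(O) = O/(29/4 + O) (K(O) = (0 + O)/(O + (6 - ¼*(-5))) = O/(O + (6 + 5/4)) = O/(O + 29/4) = O/(29/4 + O))
m(A, n) = 10 + A² (m(A, n) = -2 + (A*A + 12) = -2 + (A² + 12) = -2 + (12 + A²) = 10 + A²)
m(K(b(x(-5), -2)), 5)*M(-3, -11) + 100 = (10 + (4*(-2)³/(29 + 4*(-2)³))²)*15 + 100 = (10 + (4*(-8)/(29 + 4*(-8)))²)*15 + 100 = (10 + (4*(-8)/(29 - 32))²)*15 + 100 = (10 + (4*(-8)/(-3))²)*15 + 100 = (10 + (4*(-8)*(-⅓))²)*15 + 100 = (10 + (32/3)²)*15 + 100 = (10 + 1024/9)*15 + 100 = (1114/9)*15 + 100 = 5570/3 + 100 = 5870/3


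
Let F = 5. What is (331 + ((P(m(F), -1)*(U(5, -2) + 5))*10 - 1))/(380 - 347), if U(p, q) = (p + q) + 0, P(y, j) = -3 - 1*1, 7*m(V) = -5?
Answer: 10/33 ≈ 0.30303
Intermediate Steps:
m(V) = -5/7 (m(V) = (⅐)*(-5) = -5/7)
P(y, j) = -4 (P(y, j) = -3 - 1 = -4)
U(p, q) = p + q
(331 + ((P(m(F), -1)*(U(5, -2) + 5))*10 - 1))/(380 - 347) = (331 + (-4*((5 - 2) + 5)*10 - 1))/(380 - 347) = (331 + (-4*(3 + 5)*10 - 1))/33 = (331 + (-4*8*10 - 1))*(1/33) = (331 + (-32*10 - 1))*(1/33) = (331 + (-320 - 1))*(1/33) = (331 - 321)*(1/33) = 10*(1/33) = 10/33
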